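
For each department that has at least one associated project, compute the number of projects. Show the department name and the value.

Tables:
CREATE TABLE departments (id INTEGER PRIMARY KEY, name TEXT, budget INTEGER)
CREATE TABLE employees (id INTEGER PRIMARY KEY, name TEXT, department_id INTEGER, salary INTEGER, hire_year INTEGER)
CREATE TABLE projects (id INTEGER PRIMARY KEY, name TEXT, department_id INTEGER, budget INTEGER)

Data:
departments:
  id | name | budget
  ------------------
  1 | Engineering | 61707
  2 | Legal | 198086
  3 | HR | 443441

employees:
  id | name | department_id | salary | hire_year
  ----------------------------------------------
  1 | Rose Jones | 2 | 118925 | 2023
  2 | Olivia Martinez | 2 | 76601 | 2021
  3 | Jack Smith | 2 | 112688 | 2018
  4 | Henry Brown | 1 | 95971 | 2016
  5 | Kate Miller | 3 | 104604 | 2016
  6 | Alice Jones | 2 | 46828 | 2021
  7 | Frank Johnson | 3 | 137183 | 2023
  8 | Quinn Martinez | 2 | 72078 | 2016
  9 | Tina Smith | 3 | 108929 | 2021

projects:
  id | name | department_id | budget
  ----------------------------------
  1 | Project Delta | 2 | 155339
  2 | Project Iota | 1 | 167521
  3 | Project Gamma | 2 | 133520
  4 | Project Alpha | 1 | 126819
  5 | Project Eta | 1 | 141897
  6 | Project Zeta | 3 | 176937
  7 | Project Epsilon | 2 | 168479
SELECT p.name, COUNT(*) AS n FROM projects c JOIN departments p ON c.department_id = p.id GROUP BY p.id, p.name

Execution result:
name | n
Engineering | 3
Legal | 3
HR | 1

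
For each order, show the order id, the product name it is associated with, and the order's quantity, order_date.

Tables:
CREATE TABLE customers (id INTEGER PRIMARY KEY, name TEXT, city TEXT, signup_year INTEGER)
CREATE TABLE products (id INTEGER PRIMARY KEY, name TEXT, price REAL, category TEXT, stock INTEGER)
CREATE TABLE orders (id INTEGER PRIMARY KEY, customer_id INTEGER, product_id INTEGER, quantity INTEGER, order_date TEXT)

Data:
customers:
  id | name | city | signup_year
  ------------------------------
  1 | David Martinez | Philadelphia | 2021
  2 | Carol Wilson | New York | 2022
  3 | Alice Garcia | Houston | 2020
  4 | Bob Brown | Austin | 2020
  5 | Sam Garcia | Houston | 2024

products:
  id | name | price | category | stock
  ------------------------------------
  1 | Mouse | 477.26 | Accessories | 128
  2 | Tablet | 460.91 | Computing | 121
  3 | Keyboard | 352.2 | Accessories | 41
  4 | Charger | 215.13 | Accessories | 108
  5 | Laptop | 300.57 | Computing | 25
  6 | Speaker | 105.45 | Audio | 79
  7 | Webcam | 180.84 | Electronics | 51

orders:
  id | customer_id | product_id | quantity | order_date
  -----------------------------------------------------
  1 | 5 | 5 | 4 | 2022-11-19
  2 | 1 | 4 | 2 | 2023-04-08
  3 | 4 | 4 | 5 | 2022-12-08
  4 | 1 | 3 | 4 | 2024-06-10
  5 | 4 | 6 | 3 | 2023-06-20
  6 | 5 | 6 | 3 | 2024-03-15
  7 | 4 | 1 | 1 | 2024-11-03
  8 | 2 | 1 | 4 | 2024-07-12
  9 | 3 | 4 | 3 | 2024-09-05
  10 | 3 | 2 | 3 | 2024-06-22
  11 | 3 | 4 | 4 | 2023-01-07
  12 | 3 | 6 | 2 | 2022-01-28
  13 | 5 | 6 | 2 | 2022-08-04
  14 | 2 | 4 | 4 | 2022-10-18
SELECT c.id, p.name AS product, c.quantity, c.order_date FROM orders c JOIN products p ON c.product_id = p.id

Execution result:
id | product | quantity | order_date
1 | Laptop | 4 | 2022-11-19
2 | Charger | 2 | 2023-04-08
3 | Charger | 5 | 2022-12-08
4 | Keyboard | 4 | 2024-06-10
5 | Speaker | 3 | 2023-06-20
6 | Speaker | 3 | 2024-03-15
7 | Mouse | 1 | 2024-11-03
8 | Mouse | 4 | 2024-07-12
9 | Charger | 3 | 2024-09-05
10 | Tablet | 3 | 2024-06-22
11 | Charger | 4 | 2023-01-07
12 | Speaker | 2 | 2022-01-28
13 | Speaker | 2 | 2022-08-04
14 | Charger | 4 | 2022-10-18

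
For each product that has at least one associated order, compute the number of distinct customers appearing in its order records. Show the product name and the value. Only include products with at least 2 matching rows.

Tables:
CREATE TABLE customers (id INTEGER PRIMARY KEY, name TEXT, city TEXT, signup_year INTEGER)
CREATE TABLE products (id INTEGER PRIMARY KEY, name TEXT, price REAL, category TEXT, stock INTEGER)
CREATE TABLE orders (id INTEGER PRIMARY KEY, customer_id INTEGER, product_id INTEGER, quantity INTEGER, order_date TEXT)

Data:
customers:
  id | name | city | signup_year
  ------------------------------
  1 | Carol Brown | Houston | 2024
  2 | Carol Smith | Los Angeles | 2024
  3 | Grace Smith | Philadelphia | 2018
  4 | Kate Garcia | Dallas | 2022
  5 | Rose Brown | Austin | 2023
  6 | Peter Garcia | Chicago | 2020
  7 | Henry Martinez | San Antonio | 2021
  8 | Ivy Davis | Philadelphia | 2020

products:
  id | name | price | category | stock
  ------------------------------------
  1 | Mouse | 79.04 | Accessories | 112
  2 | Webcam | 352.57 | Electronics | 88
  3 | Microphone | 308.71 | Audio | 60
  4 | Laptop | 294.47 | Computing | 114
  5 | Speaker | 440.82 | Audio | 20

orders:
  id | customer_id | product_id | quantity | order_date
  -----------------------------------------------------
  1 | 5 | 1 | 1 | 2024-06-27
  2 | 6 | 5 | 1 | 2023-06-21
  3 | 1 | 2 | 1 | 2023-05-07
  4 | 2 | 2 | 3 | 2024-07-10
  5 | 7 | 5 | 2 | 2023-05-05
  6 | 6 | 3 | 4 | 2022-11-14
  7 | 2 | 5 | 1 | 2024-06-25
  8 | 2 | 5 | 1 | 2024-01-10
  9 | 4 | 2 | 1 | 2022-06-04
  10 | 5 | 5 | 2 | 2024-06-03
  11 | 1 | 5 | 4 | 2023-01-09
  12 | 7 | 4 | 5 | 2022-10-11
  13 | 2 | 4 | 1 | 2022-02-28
SELECT p.name, COUNT(DISTINCT c.customer_id) AS distinct_customer_count FROM orders c JOIN products p ON c.product_id = p.id GROUP BY p.id, p.name HAVING COUNT(*) >= 2

Execution result:
name | distinct_customer_count
Webcam | 3
Laptop | 2
Speaker | 5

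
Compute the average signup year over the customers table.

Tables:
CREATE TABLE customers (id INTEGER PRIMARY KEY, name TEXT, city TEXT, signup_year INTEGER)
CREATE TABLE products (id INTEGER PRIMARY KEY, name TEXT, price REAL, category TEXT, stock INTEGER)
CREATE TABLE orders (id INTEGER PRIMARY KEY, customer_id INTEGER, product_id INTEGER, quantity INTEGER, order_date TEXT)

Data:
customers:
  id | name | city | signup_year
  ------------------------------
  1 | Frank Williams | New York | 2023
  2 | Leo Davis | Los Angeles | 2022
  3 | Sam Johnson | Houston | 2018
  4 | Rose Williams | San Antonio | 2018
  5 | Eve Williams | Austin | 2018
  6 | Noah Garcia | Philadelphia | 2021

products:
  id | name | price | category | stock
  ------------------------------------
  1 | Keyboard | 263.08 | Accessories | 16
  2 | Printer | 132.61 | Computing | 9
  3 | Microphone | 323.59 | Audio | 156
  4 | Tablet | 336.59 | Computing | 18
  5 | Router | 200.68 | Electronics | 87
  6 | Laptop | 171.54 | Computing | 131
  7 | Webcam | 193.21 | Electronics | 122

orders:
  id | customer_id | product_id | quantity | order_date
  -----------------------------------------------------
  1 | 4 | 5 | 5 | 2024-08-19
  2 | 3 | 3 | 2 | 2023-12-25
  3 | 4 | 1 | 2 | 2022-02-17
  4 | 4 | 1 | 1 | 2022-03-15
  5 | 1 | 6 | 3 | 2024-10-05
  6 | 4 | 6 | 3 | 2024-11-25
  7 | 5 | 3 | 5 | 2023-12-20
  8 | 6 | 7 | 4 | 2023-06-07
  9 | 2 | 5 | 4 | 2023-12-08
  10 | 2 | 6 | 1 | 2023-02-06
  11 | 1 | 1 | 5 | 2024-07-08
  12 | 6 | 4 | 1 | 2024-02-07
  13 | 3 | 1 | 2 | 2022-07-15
SELECT AVG(signup_year) FROM customers

Execution result:
2020.00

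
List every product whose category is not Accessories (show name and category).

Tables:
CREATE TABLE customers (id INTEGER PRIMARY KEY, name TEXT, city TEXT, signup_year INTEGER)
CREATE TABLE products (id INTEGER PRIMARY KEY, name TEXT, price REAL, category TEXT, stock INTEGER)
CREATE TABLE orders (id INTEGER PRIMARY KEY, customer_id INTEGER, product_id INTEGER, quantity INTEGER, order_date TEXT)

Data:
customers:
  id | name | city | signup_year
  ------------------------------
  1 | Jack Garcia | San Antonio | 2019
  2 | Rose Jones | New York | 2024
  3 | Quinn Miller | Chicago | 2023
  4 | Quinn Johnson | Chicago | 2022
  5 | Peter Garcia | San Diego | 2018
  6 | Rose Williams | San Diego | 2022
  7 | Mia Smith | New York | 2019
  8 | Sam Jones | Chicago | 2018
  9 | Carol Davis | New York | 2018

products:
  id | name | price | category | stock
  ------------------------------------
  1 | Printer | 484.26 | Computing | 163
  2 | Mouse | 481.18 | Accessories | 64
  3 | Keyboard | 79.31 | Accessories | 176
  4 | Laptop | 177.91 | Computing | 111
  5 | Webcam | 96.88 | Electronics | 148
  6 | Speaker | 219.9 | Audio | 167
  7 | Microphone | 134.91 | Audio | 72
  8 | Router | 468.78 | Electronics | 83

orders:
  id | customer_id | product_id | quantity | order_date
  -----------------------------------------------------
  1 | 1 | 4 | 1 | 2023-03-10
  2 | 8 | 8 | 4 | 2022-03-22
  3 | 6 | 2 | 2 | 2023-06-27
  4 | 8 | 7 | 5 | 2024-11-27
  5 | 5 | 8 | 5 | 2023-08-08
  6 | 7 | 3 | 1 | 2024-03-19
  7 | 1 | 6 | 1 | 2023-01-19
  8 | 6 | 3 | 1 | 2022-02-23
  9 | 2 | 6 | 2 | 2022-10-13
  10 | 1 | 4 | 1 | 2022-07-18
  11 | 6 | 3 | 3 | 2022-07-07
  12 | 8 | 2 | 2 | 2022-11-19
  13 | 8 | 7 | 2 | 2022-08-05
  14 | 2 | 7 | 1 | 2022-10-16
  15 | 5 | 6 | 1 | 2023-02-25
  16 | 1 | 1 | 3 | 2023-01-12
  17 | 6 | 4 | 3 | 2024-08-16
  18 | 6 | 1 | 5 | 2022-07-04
SELECT name, category FROM products WHERE category <> 'Accessories'

Execution result:
name | category
Printer | Computing
Laptop | Computing
Webcam | Electronics
Speaker | Audio
Microphone | Audio
Router | Electronics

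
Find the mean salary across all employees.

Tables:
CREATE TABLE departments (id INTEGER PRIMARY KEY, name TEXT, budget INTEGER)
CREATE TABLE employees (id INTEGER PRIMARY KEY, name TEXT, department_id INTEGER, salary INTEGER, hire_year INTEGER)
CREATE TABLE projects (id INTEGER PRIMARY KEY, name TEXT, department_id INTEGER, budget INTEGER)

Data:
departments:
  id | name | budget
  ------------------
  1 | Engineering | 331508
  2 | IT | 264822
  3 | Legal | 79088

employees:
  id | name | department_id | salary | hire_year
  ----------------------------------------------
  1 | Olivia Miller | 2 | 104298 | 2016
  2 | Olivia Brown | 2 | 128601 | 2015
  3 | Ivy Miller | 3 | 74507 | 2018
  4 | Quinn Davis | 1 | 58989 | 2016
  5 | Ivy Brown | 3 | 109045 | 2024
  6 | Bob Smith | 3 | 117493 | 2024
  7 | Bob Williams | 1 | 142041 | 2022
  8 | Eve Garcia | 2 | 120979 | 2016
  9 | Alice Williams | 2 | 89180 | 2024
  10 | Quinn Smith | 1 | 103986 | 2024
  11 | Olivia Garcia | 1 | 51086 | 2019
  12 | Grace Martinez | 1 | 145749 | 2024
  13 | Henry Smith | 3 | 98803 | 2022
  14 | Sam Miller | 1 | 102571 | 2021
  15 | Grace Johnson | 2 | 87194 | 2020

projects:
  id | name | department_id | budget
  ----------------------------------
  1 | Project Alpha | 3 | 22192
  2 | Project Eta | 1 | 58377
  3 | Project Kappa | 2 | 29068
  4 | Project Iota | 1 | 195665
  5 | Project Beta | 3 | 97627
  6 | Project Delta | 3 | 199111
SELECT AVG(salary) FROM employees

Execution result:
102301.47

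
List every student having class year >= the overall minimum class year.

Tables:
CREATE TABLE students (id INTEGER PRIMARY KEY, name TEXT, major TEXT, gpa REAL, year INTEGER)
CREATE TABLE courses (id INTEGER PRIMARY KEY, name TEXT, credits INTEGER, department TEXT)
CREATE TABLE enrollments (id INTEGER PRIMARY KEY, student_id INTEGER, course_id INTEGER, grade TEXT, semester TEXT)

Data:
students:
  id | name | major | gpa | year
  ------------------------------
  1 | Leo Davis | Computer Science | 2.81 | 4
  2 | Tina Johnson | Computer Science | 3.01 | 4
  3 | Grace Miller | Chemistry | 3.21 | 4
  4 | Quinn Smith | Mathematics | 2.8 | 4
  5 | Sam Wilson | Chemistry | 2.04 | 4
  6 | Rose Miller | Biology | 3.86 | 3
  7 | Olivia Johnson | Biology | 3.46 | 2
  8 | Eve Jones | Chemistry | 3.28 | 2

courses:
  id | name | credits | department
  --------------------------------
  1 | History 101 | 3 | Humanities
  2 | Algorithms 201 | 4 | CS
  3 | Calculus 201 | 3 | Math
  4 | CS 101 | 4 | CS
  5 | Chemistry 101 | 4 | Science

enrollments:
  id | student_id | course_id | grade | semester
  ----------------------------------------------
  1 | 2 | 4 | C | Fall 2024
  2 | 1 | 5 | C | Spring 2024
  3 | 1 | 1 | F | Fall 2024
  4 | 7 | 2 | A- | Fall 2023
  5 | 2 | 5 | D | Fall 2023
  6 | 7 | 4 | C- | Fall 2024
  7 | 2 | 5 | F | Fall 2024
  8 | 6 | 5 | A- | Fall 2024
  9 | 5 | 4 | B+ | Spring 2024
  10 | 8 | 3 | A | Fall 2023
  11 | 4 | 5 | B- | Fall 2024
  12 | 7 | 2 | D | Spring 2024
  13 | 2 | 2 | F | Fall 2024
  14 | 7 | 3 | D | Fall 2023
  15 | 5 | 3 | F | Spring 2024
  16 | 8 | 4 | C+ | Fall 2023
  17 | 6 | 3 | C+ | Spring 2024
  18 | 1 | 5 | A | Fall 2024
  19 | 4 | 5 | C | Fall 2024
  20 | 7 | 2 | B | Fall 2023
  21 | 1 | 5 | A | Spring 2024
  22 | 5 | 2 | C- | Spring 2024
SELECT name, year FROM students WHERE year >= (SELECT MIN(year) FROM students)

Execution result:
name | year
Leo Davis | 4
Tina Johnson | 4
Grace Miller | 4
Quinn Smith | 4
Sam Wilson | 4
Rose Miller | 3
Olivia Johnson | 2
Eve Jones | 2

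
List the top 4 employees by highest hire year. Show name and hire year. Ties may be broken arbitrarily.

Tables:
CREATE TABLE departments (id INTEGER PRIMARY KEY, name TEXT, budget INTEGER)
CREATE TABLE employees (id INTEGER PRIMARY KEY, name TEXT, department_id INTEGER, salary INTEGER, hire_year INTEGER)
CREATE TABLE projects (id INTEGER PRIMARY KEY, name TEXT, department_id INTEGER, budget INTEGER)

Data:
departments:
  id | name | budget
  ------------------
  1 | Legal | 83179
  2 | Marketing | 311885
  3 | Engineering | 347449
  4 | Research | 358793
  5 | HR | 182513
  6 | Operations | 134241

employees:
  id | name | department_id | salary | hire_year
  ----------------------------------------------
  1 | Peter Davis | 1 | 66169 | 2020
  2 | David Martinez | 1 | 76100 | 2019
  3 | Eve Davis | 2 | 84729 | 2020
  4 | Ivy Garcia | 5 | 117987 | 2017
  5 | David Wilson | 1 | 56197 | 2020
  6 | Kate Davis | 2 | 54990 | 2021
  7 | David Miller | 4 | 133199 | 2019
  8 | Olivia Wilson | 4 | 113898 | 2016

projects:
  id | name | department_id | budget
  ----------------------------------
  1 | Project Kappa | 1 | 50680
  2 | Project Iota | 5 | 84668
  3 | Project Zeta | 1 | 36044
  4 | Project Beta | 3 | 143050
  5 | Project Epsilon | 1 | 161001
SELECT name, hire_year FROM employees ORDER BY hire_year DESC LIMIT 4

Execution result:
name | hire_year
Kate Davis | 2021
Peter Davis | 2020
Eve Davis | 2020
David Wilson | 2020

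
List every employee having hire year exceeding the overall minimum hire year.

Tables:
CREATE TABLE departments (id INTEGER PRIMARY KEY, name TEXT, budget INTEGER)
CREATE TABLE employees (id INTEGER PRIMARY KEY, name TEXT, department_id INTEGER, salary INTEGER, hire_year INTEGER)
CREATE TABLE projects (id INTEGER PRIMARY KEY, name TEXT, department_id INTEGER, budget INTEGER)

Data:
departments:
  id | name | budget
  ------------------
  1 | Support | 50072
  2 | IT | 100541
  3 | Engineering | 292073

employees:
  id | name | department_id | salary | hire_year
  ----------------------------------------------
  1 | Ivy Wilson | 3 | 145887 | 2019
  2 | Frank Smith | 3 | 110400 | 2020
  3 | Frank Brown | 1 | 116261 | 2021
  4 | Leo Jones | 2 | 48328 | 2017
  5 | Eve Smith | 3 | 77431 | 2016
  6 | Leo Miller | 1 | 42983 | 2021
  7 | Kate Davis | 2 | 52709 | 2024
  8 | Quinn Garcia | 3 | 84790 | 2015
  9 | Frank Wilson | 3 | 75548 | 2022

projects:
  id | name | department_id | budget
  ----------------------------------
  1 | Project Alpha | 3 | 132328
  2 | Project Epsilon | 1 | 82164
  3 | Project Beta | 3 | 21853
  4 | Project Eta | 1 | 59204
SELECT name, hire_year FROM employees WHERE hire_year > (SELECT MIN(hire_year) FROM employees)

Execution result:
name | hire_year
Ivy Wilson | 2019
Frank Smith | 2020
Frank Brown | 2021
Leo Jones | 2017
Eve Smith | 2016
Leo Miller | 2021
Kate Davis | 2024
Frank Wilson | 2022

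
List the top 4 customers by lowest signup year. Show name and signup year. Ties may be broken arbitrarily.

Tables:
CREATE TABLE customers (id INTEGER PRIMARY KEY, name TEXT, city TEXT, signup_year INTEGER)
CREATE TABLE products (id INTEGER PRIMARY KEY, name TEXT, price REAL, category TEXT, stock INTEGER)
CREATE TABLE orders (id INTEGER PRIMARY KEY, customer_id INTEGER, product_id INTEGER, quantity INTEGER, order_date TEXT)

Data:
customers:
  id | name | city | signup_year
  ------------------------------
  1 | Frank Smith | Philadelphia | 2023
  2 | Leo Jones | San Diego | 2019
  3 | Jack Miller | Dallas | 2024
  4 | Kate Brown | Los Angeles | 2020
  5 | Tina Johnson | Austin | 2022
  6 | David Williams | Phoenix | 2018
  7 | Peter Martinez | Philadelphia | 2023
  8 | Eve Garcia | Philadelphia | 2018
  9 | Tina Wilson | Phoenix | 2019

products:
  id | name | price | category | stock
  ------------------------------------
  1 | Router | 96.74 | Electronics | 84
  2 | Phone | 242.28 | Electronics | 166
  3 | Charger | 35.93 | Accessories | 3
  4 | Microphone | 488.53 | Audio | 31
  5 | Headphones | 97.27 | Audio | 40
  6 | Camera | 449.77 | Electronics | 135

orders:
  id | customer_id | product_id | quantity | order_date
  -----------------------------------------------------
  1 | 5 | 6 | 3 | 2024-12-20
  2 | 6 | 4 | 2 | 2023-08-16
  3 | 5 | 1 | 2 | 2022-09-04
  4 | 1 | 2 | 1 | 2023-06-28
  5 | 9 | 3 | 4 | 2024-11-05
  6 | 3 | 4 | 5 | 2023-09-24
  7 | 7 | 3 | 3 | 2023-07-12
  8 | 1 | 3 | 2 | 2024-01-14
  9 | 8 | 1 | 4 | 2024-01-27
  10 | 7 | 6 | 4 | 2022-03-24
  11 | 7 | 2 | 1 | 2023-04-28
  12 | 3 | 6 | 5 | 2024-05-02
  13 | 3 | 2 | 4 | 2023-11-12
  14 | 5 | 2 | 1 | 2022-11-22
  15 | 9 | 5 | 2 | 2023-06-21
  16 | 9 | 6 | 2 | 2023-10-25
SELECT name, signup_year FROM customers ORDER BY signup_year ASC LIMIT 4

Execution result:
name | signup_year
David Williams | 2018
Eve Garcia | 2018
Leo Jones | 2019
Tina Wilson | 2019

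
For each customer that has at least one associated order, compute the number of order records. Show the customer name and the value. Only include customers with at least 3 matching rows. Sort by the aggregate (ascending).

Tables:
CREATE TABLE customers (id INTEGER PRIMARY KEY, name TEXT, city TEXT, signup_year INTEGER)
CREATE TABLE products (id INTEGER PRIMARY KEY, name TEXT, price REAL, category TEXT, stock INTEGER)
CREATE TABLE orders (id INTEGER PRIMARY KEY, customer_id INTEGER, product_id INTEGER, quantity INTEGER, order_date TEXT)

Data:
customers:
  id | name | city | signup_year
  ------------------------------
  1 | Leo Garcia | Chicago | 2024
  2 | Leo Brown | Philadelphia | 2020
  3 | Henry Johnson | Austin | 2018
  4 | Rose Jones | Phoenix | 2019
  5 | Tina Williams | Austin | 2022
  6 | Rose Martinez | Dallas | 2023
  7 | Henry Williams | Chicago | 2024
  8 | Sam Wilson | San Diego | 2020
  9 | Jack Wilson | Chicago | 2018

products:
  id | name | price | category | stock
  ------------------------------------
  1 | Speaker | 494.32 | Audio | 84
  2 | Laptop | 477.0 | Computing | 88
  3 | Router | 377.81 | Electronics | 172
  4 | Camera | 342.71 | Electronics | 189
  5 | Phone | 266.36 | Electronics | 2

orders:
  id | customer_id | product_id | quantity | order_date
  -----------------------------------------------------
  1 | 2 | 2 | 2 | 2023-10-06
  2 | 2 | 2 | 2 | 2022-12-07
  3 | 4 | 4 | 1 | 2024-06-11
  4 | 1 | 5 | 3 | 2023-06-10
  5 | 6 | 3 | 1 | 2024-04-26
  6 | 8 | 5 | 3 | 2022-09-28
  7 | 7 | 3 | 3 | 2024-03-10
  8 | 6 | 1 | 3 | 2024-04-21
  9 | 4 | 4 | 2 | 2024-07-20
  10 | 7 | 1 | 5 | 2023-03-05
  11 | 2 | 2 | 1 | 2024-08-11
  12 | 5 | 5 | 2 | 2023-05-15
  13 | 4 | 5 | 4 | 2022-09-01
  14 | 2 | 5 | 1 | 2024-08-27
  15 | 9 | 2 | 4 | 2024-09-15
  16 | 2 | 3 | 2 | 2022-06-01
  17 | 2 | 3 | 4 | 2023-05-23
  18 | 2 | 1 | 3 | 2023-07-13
SELECT p.name, COUNT(*) AS n FROM orders c JOIN customers p ON c.customer_id = p.id GROUP BY p.id, p.name HAVING COUNT(*) >= 3 ORDER BY n ASC

Execution result:
name | n
Rose Jones | 3
Leo Brown | 7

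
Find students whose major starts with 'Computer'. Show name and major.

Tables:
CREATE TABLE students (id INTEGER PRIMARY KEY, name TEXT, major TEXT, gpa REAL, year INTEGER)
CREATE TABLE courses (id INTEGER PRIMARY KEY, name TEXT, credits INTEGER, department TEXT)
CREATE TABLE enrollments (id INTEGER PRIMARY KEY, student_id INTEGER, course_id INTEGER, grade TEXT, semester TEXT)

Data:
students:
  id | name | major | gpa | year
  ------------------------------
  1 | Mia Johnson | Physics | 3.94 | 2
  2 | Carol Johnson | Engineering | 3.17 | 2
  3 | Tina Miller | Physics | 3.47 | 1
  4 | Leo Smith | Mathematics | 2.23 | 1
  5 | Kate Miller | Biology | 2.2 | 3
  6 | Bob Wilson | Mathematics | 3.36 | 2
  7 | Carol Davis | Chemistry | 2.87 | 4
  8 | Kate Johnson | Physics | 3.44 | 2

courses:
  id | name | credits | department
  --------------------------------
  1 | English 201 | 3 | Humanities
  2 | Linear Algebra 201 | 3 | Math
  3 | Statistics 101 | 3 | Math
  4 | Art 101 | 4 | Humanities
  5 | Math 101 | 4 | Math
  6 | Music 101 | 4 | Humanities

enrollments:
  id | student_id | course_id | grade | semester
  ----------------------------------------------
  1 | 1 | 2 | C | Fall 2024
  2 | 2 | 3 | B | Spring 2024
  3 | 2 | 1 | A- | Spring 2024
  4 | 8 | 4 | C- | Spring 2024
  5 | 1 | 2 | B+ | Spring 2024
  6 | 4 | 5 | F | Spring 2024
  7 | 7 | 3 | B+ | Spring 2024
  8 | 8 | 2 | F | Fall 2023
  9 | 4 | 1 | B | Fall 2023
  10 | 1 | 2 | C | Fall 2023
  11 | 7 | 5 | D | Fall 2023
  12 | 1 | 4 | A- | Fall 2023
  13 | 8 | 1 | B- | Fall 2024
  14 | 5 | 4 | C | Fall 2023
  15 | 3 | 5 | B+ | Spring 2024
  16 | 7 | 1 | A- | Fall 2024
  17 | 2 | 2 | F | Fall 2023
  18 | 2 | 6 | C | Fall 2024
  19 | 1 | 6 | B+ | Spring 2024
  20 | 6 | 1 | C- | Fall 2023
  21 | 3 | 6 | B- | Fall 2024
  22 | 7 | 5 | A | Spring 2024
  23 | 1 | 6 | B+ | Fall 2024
SELECT name, major FROM students WHERE major LIKE 'Computer%'

Execution result:
(no rows)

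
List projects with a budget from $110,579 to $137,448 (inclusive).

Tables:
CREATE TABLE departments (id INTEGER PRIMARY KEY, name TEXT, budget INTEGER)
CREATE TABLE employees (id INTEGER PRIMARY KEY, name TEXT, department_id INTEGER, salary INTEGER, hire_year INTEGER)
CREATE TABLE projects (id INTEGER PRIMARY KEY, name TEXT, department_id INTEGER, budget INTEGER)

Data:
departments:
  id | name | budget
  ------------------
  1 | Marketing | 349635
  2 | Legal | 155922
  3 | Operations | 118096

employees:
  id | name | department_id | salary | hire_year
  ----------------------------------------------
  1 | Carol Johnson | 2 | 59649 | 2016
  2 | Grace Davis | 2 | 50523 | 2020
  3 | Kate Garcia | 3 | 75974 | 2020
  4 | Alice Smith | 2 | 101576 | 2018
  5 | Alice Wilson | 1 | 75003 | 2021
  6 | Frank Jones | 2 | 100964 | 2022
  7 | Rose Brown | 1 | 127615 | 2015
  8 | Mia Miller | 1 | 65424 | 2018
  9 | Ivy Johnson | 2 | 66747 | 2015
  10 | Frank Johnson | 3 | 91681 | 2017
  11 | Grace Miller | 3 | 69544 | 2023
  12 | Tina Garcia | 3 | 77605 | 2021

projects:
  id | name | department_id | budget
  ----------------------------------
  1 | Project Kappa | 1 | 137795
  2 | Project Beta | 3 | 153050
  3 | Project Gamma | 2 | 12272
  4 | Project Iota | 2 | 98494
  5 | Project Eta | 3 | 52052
SELECT name, budget FROM projects WHERE budget BETWEEN 110579 AND 137448

Execution result:
(no rows)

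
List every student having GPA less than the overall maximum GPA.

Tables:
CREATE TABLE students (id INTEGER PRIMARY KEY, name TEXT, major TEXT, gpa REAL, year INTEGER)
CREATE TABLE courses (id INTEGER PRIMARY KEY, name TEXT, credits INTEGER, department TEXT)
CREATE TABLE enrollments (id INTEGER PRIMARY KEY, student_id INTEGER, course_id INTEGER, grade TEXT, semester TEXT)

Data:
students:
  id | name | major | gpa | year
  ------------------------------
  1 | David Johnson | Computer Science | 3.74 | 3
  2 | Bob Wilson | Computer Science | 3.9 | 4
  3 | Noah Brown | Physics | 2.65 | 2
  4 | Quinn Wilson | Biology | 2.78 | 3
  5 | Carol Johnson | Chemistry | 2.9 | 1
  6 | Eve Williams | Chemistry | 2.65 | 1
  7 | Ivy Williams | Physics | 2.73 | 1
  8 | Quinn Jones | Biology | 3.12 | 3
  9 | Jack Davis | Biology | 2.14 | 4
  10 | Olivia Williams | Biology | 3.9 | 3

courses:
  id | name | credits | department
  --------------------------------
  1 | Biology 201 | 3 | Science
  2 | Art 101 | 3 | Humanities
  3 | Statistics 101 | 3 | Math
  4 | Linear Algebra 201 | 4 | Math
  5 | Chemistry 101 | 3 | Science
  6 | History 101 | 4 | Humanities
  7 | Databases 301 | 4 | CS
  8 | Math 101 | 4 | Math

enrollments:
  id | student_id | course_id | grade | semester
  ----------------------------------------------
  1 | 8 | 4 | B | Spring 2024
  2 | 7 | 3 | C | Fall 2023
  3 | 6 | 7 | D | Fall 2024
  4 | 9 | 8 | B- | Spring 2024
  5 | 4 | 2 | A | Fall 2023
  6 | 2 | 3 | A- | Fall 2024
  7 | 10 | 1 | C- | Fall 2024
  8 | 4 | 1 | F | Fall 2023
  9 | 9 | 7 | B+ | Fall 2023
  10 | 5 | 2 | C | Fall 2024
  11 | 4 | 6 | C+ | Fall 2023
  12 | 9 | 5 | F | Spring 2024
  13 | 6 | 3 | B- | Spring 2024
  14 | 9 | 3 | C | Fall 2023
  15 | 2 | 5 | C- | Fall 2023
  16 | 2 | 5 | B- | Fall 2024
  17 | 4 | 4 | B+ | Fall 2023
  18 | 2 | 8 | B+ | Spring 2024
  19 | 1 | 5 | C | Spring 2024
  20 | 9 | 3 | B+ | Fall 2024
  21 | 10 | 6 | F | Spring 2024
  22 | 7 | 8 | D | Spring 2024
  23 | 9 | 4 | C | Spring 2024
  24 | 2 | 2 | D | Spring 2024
SELECT name, gpa FROM students WHERE gpa < (SELECT MAX(gpa) FROM students)

Execution result:
name | gpa
David Johnson | 3.74
Noah Brown | 2.65
Quinn Wilson | 2.78
Carol Johnson | 2.90
Eve Williams | 2.65
Ivy Williams | 2.73
Quinn Jones | 3.12
Jack Davis | 2.14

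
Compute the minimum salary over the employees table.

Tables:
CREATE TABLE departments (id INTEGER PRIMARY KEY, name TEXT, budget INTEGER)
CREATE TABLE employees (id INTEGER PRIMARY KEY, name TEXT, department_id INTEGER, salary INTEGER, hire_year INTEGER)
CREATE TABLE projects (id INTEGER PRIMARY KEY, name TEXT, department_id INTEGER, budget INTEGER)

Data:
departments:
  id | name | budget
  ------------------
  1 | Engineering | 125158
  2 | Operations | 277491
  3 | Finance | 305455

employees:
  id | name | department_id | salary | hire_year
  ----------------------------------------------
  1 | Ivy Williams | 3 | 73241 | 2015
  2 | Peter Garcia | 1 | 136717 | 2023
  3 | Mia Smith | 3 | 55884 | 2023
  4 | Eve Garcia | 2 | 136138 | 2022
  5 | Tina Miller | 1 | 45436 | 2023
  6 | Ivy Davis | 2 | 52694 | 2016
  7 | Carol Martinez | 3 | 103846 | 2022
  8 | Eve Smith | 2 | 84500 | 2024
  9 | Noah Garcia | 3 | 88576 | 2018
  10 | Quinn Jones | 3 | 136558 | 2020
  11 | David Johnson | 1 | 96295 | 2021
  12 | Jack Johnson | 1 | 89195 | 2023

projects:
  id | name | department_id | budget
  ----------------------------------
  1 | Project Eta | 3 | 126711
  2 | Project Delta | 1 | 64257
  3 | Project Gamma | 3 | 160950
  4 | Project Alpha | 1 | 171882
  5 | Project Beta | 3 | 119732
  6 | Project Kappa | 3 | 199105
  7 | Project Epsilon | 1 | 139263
SELECT MIN(salary) FROM employees

Execution result:
45436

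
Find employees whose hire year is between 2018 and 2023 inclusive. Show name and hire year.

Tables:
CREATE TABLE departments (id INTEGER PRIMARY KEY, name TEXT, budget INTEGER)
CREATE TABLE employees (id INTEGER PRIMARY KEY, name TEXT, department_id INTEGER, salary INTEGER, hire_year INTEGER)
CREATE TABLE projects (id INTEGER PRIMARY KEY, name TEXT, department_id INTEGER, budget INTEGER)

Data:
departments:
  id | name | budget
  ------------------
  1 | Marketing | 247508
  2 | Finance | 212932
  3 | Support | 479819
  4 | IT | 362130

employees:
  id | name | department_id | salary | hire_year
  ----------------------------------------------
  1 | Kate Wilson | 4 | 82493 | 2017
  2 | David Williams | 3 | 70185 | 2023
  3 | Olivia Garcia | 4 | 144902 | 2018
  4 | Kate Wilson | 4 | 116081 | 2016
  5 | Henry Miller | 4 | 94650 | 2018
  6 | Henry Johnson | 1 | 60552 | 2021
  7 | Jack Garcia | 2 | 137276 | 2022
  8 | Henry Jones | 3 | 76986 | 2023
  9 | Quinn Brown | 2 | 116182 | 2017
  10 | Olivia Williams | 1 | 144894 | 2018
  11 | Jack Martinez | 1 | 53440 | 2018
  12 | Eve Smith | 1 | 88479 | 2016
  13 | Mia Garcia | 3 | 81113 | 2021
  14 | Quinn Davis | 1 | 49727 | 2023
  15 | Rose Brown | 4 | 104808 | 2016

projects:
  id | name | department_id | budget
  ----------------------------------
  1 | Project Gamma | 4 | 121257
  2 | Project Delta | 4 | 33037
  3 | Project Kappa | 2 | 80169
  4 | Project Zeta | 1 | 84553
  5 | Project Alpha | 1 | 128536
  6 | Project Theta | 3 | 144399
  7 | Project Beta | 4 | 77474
SELECT name, hire_year FROM employees WHERE hire_year BETWEEN 2018 AND 2023

Execution result:
name | hire_year
David Williams | 2023
Olivia Garcia | 2018
Henry Miller | 2018
Henry Johnson | 2021
Jack Garcia | 2022
Henry Jones | 2023
Olivia Williams | 2018
Jack Martinez | 2018
Mia Garcia | 2021
Quinn Davis | 2023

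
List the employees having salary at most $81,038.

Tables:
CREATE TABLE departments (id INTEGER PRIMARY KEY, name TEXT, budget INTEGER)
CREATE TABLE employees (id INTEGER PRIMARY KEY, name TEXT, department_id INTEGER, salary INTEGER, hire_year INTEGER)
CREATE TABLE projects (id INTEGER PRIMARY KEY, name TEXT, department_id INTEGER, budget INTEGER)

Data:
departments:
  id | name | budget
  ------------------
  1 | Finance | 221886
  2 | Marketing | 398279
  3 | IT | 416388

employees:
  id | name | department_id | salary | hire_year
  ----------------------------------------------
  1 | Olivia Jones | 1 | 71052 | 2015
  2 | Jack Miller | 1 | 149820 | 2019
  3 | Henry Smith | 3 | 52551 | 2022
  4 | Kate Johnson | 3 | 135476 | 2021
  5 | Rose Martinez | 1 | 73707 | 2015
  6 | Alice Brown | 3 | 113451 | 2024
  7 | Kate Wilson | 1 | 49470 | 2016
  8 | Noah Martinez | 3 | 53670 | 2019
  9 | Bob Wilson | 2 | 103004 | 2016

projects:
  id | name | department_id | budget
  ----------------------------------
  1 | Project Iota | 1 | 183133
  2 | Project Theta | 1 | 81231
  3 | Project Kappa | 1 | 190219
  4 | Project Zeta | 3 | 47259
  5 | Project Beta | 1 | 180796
SELECT name, salary FROM employees WHERE salary <= 81038

Execution result:
name | salary
Olivia Jones | 71052
Henry Smith | 52551
Rose Martinez | 73707
Kate Wilson | 49470
Noah Martinez | 53670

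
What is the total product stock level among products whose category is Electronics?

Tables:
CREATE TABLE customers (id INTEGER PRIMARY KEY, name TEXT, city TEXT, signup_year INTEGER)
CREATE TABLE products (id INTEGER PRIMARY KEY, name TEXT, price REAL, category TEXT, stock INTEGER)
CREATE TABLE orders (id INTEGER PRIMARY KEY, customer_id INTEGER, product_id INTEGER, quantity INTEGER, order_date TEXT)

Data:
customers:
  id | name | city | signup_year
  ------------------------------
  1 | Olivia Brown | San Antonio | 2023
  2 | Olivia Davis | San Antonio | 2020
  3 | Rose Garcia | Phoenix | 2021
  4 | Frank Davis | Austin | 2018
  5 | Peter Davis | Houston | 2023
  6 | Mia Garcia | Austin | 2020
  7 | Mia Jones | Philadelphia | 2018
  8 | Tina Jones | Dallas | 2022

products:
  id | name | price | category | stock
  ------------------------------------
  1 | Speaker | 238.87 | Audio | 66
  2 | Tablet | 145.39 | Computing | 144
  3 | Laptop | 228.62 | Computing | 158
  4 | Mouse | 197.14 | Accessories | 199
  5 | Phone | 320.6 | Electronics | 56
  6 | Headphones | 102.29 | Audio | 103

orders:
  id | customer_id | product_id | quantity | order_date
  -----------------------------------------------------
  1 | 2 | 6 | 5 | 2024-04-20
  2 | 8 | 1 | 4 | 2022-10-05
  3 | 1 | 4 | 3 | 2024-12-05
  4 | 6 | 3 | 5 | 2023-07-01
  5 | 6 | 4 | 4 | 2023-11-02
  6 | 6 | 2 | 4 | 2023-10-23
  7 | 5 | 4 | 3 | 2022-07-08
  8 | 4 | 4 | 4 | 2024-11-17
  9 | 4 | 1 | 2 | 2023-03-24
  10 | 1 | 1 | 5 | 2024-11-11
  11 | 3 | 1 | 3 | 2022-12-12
SELECT SUM(stock) FROM products WHERE category = 'Electronics'

Execution result:
56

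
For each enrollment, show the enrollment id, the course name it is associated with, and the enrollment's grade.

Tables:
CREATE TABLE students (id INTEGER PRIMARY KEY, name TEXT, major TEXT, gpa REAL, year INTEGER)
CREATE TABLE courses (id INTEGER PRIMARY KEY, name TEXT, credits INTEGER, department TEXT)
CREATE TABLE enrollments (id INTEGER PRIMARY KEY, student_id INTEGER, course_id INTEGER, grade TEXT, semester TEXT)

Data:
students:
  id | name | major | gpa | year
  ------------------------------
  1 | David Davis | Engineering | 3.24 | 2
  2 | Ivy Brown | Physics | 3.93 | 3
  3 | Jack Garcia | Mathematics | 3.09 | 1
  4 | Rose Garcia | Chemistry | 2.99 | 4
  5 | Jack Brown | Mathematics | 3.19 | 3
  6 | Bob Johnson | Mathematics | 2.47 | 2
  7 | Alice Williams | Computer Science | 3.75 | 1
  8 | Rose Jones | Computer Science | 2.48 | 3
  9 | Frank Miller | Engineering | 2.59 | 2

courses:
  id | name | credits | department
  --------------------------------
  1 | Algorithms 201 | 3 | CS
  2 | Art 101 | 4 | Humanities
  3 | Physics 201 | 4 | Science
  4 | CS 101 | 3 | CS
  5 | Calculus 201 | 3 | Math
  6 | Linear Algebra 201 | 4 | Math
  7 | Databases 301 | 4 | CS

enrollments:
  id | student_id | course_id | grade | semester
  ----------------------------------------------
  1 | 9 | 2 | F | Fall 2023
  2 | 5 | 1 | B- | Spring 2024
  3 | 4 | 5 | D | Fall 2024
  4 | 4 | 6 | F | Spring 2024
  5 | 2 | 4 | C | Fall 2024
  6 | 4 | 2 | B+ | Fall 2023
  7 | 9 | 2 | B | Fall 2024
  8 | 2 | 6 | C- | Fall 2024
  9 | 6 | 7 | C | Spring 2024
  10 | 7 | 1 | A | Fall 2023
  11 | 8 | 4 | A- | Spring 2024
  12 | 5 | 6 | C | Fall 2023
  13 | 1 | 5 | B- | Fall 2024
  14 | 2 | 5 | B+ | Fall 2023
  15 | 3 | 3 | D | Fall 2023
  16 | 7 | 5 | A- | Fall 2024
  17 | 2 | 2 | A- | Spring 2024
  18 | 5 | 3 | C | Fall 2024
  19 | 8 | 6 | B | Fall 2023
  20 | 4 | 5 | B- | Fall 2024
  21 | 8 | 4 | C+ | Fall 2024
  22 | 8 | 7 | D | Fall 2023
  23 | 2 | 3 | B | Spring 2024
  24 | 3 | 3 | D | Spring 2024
SELECT c.id, p.name AS course, c.grade FROM enrollments c JOIN courses p ON c.course_id = p.id

Execution result:
id | course | grade
1 | Art 101 | F
2 | Algorithms 201 | B-
3 | Calculus 201 | D
4 | Linear Algebra 201 | F
5 | CS 101 | C
6 | Art 101 | B+
7 | Art 101 | B
8 | Linear Algebra 201 | C-
9 | Databases 301 | C
10 | Algorithms 201 | A
11 | CS 101 | A-
12 | Linear Algebra 201 | C
13 | Calculus 201 | B-
14 | Calculus 201 | B+
15 | Physics 201 | D
16 | Calculus 201 | A-
17 | Art 101 | A-
18 | Physics 201 | C
19 | Linear Algebra 201 | B
20 | Calculus 201 | B-
21 | CS 101 | C+
22 | Databases 301 | D
23 | Physics 201 | B
24 | Physics 201 | D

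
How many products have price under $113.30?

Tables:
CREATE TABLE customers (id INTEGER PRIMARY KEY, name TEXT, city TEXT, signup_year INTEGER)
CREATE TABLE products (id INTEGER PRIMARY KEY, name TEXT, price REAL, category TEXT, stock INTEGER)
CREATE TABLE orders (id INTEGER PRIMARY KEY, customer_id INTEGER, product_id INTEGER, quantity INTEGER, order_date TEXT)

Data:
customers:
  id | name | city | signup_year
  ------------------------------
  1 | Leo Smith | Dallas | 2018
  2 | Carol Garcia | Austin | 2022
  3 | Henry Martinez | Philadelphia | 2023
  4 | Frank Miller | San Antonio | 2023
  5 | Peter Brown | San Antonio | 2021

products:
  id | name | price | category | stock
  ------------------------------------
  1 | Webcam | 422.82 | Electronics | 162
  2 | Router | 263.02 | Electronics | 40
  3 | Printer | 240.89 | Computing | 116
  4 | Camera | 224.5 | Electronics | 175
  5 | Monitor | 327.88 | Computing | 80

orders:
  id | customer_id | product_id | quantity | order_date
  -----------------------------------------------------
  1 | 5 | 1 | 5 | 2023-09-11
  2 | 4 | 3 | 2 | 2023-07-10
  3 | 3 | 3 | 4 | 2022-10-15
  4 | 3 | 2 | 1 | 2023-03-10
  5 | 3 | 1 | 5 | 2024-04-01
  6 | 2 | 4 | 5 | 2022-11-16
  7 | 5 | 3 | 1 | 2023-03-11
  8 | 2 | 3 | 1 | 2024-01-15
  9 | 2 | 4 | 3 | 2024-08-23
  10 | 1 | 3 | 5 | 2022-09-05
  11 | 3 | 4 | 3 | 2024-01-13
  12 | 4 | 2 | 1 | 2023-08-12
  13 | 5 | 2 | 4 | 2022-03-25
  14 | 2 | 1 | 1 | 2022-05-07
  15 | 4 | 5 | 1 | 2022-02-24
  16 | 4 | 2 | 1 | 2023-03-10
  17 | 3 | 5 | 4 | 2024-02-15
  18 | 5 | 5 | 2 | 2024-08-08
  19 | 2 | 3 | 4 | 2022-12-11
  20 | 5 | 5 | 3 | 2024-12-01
SELECT COUNT(*) FROM products WHERE price < 113.3

Execution result:
0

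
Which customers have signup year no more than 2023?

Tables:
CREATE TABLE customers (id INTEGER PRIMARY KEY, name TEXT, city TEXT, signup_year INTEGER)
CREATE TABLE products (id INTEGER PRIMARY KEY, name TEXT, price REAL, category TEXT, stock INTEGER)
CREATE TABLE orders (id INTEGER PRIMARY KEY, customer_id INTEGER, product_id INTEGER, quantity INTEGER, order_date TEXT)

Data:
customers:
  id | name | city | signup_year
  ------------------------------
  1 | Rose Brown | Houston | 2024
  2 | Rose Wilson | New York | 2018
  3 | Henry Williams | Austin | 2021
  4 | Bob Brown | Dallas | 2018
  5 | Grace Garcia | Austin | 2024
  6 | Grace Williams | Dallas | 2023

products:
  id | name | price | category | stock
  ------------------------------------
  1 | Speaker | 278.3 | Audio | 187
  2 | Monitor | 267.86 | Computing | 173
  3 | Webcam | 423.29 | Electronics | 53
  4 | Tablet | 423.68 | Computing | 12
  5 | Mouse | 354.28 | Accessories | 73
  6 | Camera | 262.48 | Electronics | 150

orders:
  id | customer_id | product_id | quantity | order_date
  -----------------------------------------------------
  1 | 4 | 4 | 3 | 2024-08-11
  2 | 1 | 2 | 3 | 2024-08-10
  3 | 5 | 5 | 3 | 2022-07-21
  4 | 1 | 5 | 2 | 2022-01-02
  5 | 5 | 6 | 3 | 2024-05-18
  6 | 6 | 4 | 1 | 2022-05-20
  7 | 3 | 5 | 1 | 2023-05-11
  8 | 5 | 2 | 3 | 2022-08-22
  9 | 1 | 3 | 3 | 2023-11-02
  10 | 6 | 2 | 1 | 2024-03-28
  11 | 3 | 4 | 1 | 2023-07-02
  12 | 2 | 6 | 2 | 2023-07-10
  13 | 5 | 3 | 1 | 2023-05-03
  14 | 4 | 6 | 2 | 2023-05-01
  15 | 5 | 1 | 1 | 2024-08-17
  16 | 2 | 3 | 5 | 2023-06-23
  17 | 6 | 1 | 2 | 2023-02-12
SELECT name, signup_year FROM customers WHERE signup_year <= 2023

Execution result:
name | signup_year
Rose Wilson | 2018
Henry Williams | 2021
Bob Brown | 2018
Grace Williams | 2023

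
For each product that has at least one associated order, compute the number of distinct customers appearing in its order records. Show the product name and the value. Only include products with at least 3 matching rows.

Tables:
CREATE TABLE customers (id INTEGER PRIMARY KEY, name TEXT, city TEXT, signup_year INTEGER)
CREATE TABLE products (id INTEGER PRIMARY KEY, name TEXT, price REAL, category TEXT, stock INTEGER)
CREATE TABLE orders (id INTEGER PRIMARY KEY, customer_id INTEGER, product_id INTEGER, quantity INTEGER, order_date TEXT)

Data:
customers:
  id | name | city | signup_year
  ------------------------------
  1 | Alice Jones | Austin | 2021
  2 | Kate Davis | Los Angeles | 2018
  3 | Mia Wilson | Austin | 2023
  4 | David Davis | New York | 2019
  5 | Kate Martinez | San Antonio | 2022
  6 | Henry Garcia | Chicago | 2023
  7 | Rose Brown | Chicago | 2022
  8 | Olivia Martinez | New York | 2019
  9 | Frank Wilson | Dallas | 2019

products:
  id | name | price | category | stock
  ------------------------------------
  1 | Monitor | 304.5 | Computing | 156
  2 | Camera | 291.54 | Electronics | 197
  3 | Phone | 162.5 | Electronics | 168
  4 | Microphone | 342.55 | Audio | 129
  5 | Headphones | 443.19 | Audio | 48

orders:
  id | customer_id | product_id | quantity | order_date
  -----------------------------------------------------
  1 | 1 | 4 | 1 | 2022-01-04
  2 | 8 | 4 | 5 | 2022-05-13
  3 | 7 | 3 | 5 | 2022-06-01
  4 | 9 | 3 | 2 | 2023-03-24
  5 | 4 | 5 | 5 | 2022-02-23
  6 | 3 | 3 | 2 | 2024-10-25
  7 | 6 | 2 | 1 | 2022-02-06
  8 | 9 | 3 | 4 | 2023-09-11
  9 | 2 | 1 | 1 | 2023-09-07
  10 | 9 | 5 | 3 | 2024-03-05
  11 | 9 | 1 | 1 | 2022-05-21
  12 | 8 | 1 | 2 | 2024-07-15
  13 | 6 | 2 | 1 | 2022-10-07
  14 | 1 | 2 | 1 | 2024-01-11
SELECT p.name, COUNT(DISTINCT c.customer_id) AS distinct_customer_count FROM orders c JOIN products p ON c.product_id = p.id GROUP BY p.id, p.name HAVING COUNT(*) >= 3

Execution result:
name | distinct_customer_count
Monitor | 3
Camera | 2
Phone | 3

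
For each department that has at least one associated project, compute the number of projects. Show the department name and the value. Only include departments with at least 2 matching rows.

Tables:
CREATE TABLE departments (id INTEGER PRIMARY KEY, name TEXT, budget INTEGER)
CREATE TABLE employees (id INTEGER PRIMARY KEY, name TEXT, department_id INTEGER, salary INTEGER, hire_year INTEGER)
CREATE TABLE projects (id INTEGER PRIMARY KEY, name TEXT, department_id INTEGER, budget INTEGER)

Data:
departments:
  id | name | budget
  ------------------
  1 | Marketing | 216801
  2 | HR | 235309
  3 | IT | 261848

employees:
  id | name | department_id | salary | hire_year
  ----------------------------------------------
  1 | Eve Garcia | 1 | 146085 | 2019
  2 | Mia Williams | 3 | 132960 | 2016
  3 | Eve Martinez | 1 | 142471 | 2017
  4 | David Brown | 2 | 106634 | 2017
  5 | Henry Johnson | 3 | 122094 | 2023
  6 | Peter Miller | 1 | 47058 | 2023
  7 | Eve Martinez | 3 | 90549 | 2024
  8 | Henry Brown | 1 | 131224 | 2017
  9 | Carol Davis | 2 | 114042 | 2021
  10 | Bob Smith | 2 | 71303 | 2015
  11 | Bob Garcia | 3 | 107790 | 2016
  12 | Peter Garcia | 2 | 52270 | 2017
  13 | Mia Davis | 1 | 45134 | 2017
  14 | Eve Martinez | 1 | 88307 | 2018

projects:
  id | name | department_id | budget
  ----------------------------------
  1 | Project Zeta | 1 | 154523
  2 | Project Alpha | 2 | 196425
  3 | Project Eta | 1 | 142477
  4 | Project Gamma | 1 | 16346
SELECT p.name, COUNT(*) AS n FROM projects c JOIN departments p ON c.department_id = p.id GROUP BY p.id, p.name HAVING COUNT(*) >= 2

Execution result:
name | n
Marketing | 3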